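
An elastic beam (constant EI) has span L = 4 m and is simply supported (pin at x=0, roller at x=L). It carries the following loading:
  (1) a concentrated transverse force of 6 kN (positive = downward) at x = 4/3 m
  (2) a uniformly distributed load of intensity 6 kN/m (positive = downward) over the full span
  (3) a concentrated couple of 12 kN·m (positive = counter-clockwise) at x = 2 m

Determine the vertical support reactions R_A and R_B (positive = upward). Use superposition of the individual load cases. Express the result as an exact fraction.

Load 1 — point force P=6 kN at a=4/3 m (b=L-a=8/3):
  R_A = Pb/L = 6·(8/3)/4 = 4 kN
  R_B = Pa/L = 6·(4/3)/4 = 2 kN
Load 2 — uniform load w=6 kN/m over full span:
  R_A = wL/2 = 6·4/2 = 12 kN
  R_B = wL/2 = 6·4/2 = 12 kN
Load 3 — applied couple M₀=12 kN·m at a=2 m (b=L-a=2):
  R_A = M₀/L = 12/4 = 3 kN
  R_B = -M₀/L = -12/4 = -3 kN
Superposition: R_A = 19 kN, R_B = 11 kN

R_A = 19 kN, R_B = 11 kN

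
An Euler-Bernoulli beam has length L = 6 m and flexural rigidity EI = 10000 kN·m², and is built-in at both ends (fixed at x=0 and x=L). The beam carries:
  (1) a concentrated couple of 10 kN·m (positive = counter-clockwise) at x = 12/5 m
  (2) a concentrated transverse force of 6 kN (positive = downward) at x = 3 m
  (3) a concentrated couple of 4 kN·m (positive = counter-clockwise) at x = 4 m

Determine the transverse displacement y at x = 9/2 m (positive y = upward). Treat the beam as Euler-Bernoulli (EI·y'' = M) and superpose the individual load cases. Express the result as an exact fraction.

y(9/2) = -13/80000 m

Load 1 — applied couple M₀=10 kN·m at a=12/5 m (b=L-a=18/5):
  y_1 = (R_Ax³/6 - M_Ax²/2 - M₀(x-a)²/2)/EI  [x>a] with R_A=12/5, M_A=6/5 = ((12/5)·(9/2)³/6 - (6/5)·(9/2)²/2 - 10·((9/2)-(12/5))²/2)/10000 = 9/40000 m
Load 2 — point force P=6 kN at a=3 m (b=L-a=3):
  y_2 = -Pa²(L-x)²(3bL-(3b+a)(L-x))/(6L³EI)  [x>a] = -6·3²·(6-(9/2))²·(3·3·6-(3·3+3)·(6-(9/2)))/(6·6³·10000) = -27/80000 m
Load 3 — applied couple M₀=4 kN·m at a=4 m (b=L-a=2):
  y_3 = (R_Ax³/6 - M_Ax²/2 - M₀(x-a)²/2)/EI  [x>a] with R_A=8/9, M_A=4/3 = ((8/9)·(9/2)³/6 - (4/3)·(9/2)²/2 - 4·((9/2)-4)²/2)/10000 = -1/20000 m
Superposition: y = Σ y_i = -13/80000 m ≈ -0.000162 m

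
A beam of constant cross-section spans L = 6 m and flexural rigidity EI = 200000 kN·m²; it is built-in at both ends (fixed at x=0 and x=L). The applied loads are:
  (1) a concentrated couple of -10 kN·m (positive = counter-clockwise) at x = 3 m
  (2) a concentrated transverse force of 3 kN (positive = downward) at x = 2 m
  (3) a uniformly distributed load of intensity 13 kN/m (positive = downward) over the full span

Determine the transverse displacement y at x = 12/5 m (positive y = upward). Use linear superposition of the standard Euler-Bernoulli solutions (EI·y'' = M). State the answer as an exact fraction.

y(12/5) = -3249/15625000 m

Load 1 — applied couple M₀=-10 kN·m at a=3 m (b=L-a=3):
  y_1 = (R_Ax³/6 - M_Ax²/2)/EI  [x≤a] with R_A=-5/2, M_A=-5/2 = ((-5/2)·(12/5)³/6 - (-5/2)·(12/5)²/2)/200000 = 9/1250000 m
Load 2 — point force P=3 kN at a=2 m (b=L-a=4):
  y_2 = -Pa²(L-x)²(3bL-(3b+a)(L-x))/(6L³EI)  [x>a] = -3·2²·(6-(12/5))²·(3·4·6-(3·4+2)·(6-(12/5)))/(6·6³·200000) = -81/6250000 m
Load 3 — uniform load w=13 kN/m over full span:
  y_3 = -wx²(L-x)²/(24EI) = -13·(12/5)²·(6-(12/5))²/(24·200000) = -3159/15625000 m
Superposition: y = Σ y_i = -3249/15625000 m ≈ -0.000208 m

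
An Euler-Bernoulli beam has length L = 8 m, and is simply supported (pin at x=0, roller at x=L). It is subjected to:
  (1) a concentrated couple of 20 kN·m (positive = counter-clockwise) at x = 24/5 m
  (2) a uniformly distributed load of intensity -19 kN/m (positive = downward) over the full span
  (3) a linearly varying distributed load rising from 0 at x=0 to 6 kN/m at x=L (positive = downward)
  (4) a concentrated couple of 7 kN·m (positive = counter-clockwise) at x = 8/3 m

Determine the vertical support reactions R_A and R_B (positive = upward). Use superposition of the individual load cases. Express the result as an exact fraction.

R_A = -517/8 kN, R_B = -507/8 kN

Load 1 — applied couple M₀=20 kN·m at a=24/5 m (b=L-a=16/5):
  R_A = M₀/L = 20/8 = 5/2 kN
  R_B = -M₀/L = -20/8 = -5/2 kN
Load 2 — uniform load w=-19 kN/m over full span:
  R_A = wL/2 = (-19)·8/2 = -76 kN
  R_B = wL/2 = (-19)·8/2 = -76 kN
Load 3 — triangular load w₀=6 kN/m (0→w₀ over full span):
  R_A = w₀L/6 = 6·8/6 = 8 kN
  R_B = w₀L/3 = 6·8/3 = 16 kN
Load 4 — applied couple M₀=7 kN·m at a=8/3 m (b=L-a=16/3):
  R_A = M₀/L = 7/8 kN
  R_B = -M₀/L = -7/8 kN
Superposition: R_A = -517/8 kN, R_B = -507/8 kN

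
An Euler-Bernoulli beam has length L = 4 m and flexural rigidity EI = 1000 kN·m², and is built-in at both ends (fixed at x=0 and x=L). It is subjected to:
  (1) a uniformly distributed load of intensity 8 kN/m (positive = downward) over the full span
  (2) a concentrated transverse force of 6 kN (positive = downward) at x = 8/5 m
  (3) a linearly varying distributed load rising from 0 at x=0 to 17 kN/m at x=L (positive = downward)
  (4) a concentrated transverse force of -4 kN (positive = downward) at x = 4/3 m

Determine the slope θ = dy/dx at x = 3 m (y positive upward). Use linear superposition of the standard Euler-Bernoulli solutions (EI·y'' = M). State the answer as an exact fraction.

θ(3) = 107251/12000000 rad

Load 1 — uniform load w=8 kN/m over full span:
  θ_1 = -wx(L-x)(L-2x)/(12EI) = -8·3·(4-3)·(4-2·3)/(12·1000) = 1/250 rad
Load 2 — point force P=6 kN at a=8/5 m (b=L-a=12/5):
  θ_2 = Pa²(L-x)(2bL-(3b+a)(L-x))/(2L³EI)  [x>a] = 6·(8/5)²·(4-3)·(2·(12/5)·4-(3·(12/5)+(8/5))·(4-3))/(2·4³·1000) = 39/31250 rad
Load 3 — triangular load w₀=17 kN/m (0→w₀ over full span):
  θ_3 = -w₀(2x(L-x)(L-2x)(x+2L)+x²(L-x)²)/(120LEI) = -17·(2·3·(4-3)·(4-2·3)·(3+2·4)+3²·(4-3)²)/(120·4·1000) = 697/160000 rad
Load 4 — point force P=-4 kN at a=4/3 m (b=L-a=8/3):
  θ_4 = Pa²(L-x)(2bL-(3b+a)(L-x))/(2L³EI)  [x>a] = (-4)·(4/3)²·(4-3)·(2·(8/3)·4-(3·(8/3)+(4/3))·(4-3))/(2·4³·1000) = -1/1500 rad
Superposition: θ = Σ θ_i = 107251/12000000 rad ≈ 0.008938 rad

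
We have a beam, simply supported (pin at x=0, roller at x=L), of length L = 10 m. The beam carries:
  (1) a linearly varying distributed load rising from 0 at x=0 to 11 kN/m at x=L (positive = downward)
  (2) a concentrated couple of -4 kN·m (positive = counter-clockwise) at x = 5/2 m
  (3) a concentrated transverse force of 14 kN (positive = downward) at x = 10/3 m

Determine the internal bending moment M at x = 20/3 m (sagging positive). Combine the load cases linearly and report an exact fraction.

M(20/3) = 6868/81 kN·m

Load 1 — triangular load w₀=11 kN/m (0→w₀ over full span):
  M_1 = w₀Lx/6 - w₀x³/(6L) = 11·10·(20/3)/6 - 11·(20/3)³/(6·10) = 5500/81 kN·m
Load 2 — applied couple M₀=-4 kN·m at a=5/2 m (b=L-a=15/2):
  M_2 = M₀x/L - M₀  [x>a] = (-4)·(20/3)/10 - (-4) = 4/3 kN·m
Load 3 — point force P=14 kN at a=10/3 m (b=L-a=20/3):
  M_3 = Pa(L-x)/L  [x>a] = 14·(10/3)·(10-(20/3))/10 = 140/9 kN·m
Superposition: M = Σ M_i = 6868/81 kN·m ≈ 84.790123 kN·m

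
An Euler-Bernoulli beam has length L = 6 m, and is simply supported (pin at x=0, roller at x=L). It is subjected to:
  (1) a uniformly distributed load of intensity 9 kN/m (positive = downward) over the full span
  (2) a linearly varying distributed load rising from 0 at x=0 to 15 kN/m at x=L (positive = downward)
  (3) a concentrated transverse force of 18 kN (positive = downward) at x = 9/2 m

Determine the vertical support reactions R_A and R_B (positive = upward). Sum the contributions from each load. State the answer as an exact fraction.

R_A = 93/2 kN, R_B = 141/2 kN

Load 1 — uniform load w=9 kN/m over full span:
  R_A = wL/2 = 9·6/2 = 27 kN
  R_B = wL/2 = 9·6/2 = 27 kN
Load 2 — triangular load w₀=15 kN/m (0→w₀ over full span):
  R_A = w₀L/6 = 15·6/6 = 15 kN
  R_B = w₀L/3 = 15·6/3 = 30 kN
Load 3 — point force P=18 kN at a=9/2 m (b=L-a=3/2):
  R_A = Pb/L = 18·(3/2)/6 = 9/2 kN
  R_B = Pa/L = 18·(9/2)/6 = 27/2 kN
Superposition: R_A = 93/2 kN, R_B = 141/2 kN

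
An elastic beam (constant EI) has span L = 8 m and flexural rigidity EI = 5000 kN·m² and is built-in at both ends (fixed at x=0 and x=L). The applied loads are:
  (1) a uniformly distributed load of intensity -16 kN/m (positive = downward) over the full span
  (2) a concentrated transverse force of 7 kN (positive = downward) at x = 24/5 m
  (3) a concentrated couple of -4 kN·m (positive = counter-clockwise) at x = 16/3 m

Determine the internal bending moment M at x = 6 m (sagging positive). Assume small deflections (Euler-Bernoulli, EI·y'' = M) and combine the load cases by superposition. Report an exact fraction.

Load 1 — uniform load w=-16 kN/m over full span:
  M_1 = wLx/2 - wL²/12 - wx²/2 = (-16)·8·6/2 - (-16)·8²/12 - (-16)·6²/2 = -32/3 kN·m
Load 2 — point force P=7 kN at a=24/5 m (b=L-a=16/5):
  M_2 = Pa²(a+3b)(L-x)/L³ - Pa²b/L²  [x>a] = 7·(24/5)²·((24/5)+3·(16/5))·(8-6)/8³ - 7·(24/5)²·(16/5)/8² = 126/125 kN·m
Load 3 — applied couple M₀=-4 kN·m at a=16/3 m (b=L-a=8/3):
  M_3 = R_Ax - M_A - M₀  [x>a] with R_A=-2/3, M_A=-4/3 = (-2/3)·6 - (-4/3) - (-4) = 4/3 kN·m
Superposition: M = Σ M_i = -3122/375 kN·m ≈ -8.325333 kN·m

M(6) = -3122/375 kN·m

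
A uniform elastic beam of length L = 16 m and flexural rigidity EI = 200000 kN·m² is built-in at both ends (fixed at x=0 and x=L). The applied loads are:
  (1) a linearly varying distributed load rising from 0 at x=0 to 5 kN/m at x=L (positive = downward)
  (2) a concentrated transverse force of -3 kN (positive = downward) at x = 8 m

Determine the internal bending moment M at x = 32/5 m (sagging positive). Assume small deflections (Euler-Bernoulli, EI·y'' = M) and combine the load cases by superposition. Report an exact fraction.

M(32/5) = 422/25 kN·m

Load 1 — triangular load w₀=5 kN/m (0→w₀ over full span):
  M_1 = 3w₀Lx/20 - w₀L²/30 - w₀x³/(6L) = 3·5·16·(32/5)/20 - 5·16²/30 - 5·(32/5)³/(6·16) = 512/25 kN·m
Load 2 — point force P=-3 kN at a=8 m (b=L-a=8):
  M_2 = Pb²(3a+b)x/L³ - Pab²/L²  [x≤a] = (-3)·8²·(3·8+8)·(32/5)/16³ - (-3)·8·8²/16² = -18/5 kN·m
Superposition: M = Σ M_i = 422/25 kN·m ≈ 16.880000 kN·m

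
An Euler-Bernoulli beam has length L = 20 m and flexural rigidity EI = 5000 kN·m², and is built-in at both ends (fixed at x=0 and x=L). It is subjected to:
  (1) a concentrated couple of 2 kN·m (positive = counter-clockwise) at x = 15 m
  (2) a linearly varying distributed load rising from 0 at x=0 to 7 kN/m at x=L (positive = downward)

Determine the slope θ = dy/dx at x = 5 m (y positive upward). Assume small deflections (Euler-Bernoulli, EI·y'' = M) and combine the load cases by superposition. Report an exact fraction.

θ(5) = -43/1000 rad

Load 1 — applied couple M₀=2 kN·m at a=15 m (b=L-a=5):
  θ_1 = (R_Ax²/2 - M_Ax)/EI  [x≤a] with R_A=9/80, M_A=5/8 = ((9/80)·5²/2 - (5/8)·5)/5000 = -11/32000 rad
Load 2 — triangular load w₀=7 kN/m (0→w₀ over full span):
  θ_2 = -w₀(2x(L-x)(L-2x)(x+2L)+x²(L-x)²)/(120LEI) = -7·(2·5·(20-5)·(20-2·5)·(5+2·20)+5²·(20-5)²)/(120·20·5000) = -273/6400 rad
Superposition: θ = Σ θ_i = -43/1000 rad ≈ -0.043000 rad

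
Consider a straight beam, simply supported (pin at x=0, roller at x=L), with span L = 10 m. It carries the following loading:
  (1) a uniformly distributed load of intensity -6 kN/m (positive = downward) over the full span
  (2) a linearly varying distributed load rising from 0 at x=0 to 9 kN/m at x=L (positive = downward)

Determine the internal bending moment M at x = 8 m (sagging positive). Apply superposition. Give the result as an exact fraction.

Load 1 — uniform load w=-6 kN/m over full span:
  M_1 = wx(L-x)/2 = (-6)·8·(10-8)/2 = -48 kN·m
Load 2 — triangular load w₀=9 kN/m (0→w₀ over full span):
  M_2 = w₀Lx/6 - w₀x³/(6L) = 9·10·8/6 - 9·8³/(6·10) = 216/5 kN·m
Superposition: M = Σ M_i = -24/5 kN·m ≈ -4.800000 kN·m

M(8) = -24/5 kN·m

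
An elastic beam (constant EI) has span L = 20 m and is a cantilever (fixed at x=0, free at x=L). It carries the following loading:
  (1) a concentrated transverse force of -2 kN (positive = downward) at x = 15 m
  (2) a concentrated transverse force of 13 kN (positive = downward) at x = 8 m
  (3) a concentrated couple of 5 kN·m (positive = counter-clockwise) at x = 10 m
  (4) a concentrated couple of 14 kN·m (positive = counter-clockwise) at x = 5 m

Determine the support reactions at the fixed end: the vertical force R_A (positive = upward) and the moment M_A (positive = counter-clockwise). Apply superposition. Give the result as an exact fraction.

R_A = 11 kN, M_A = 55 kN·m

Load 1 — point force P=-2 kN at a=15 m (b=L-a=5):
  R_A = P = (-2) = -2 kN
  M_A = Pa = (-2)·15 = -30 kN·m
Load 2 — point force P=13 kN at a=8 m (b=L-a=12):
  R_A = P = 13 kN
  M_A = Pa = 13·8 = 104 kN·m
Load 3 — applied couple M₀=5 kN·m at a=10 m (b=L-a=10):
  R_A = 0 kN
  M_A = -M₀ = -5 kN·m
Load 4 — applied couple M₀=14 kN·m at a=5 m (b=L-a=15):
  R_A = 0 kN
  M_A = -M₀ = -14 kN·m
Superposition: R_A = 11 kN, M_A = 55 kN·m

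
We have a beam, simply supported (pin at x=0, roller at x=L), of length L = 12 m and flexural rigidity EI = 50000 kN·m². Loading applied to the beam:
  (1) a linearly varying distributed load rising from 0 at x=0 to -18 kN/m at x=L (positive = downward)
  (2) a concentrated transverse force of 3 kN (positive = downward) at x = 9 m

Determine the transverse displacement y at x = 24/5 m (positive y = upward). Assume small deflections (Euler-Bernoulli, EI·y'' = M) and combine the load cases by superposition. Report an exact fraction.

Load 1 — triangular load w₀=-18 kN/m (0→w₀ over full span):
  y_1 = -w₀x(7L⁴-10L²x²+3x⁴)/(360LEI) = -(-18)·(24/5)·(7·12⁴-10·12²·(24/5)²+3·(24/5)⁴)/(360·12·50000) = 2218104/48828125 m
Load 2 — point force P=3 kN at a=9 m (b=L-a=3):
  y_2 = -Pbx(L²-b²-x²)/(6LEI)  [x≤a] = -3·3·(24/5)·(12²-3²-(24/5)²)/(6·12·50000) = -8397/6250000 m
Superposition: y = Σ y_i = 34440039/781250000 m ≈ 0.044083 m

y(24/5) = 34440039/781250000 m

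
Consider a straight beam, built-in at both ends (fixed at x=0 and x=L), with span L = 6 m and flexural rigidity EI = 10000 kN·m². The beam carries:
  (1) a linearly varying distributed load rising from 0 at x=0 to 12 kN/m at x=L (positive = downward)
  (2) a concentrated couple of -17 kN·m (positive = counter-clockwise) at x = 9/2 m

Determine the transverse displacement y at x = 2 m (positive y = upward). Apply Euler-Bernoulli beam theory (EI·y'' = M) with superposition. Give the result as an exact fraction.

Load 1 — triangular load w₀=12 kN/m (0→w₀ over full span):
  y_1 = -w₀x²(L-x)²(x+2L)/(120LEI) = -12·2²·(6-2)²·(2+2·6)/(120·6·10000) = -14/9375 m
Load 2 — applied couple M₀=-17 kN·m at a=9/2 m (b=L-a=3/2):
  y_2 = (R_Ax³/6 - M_Ax²/2)/EI  [x≤a] with R_A=-51/16, M_A=-85/16 = ((-51/16)·2³/6 - (-85/16)·2²/2)/10000 = 51/80000 m
Superposition: y = Σ y_i = -1027/1200000 m ≈ -0.000856 m

y(2) = -1027/1200000 m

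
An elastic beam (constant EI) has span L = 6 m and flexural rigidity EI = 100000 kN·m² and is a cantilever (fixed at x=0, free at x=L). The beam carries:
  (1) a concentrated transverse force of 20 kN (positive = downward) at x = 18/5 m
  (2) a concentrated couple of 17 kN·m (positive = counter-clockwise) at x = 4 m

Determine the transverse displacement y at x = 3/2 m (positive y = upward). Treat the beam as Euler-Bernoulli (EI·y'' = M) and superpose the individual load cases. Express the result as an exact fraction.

Load 1 — point force P=20 kN at a=18/5 m (b=L-a=12/5):
  y_1 = -Px²(3a-x)/(6EI)  [x≤a] = -20·(3/2)²·(3·(18/5)-(3/2))/(6·100000) = -279/400000 m
Load 2 — applied couple M₀=17 kN·m at a=4 m (b=L-a=2):
  y_2 = M₀x²/(2EI)  [x≤a] = 17·(3/2)²/(2·100000) = 153/800000 m
Superposition: y = Σ y_i = -81/160000 m ≈ -0.000506 m

y(3/2) = -81/160000 m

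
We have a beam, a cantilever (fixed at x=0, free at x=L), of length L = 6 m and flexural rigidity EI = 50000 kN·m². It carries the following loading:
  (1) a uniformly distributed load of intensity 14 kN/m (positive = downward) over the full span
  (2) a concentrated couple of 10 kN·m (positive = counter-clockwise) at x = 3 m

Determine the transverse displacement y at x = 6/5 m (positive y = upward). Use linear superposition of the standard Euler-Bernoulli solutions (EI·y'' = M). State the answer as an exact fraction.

y(6/5) = -11817/3906250 m

Load 1 — uniform load w=14 kN/m over full span:
  y_1 = -wx²(x²-4Lx+6L²)/(24EI) = -14·(6/5)²·((6/5)²-4·6·(6/5)+6·6²)/(24·50000) = -24759/7812500 m
Load 2 — applied couple M₀=10 kN·m at a=3 m (b=L-a=3):
  y_2 = M₀x²/(2EI)  [x≤a] = 10·(6/5)²/(2·50000) = 9/62500 m
Superposition: y = Σ y_i = -11817/3906250 m ≈ -0.003025 m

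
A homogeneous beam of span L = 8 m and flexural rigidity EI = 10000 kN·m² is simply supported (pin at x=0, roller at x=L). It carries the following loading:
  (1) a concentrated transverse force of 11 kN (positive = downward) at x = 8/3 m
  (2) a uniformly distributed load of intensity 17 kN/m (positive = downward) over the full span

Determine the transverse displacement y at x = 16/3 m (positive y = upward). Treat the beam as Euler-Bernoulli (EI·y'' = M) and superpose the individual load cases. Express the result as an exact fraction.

y(16/3) = -176/2025 m

Load 1 — point force P=11 kN at a=8/3 m (b=L-a=16/3):
  y_1 = -Pa(L-x)(2Lx-a²-x²)/(6LEI)  [x>a] = -11·(8/3)·(8-(16/3))·(2·8·(16/3)-(8/3)²-(16/3)²)/(6·8·10000) = -1232/151875 m
Load 2 — uniform load w=17 kN/m over full span:
  y_2 = -wx(L³-2Lx²+x³)/(24EI) = -17·(16/3)·(8³-2·8·(16/3)²+(16/3)³)/(24·10000) = -11968/151875 m
Superposition: y = Σ y_i = -176/2025 m ≈ -0.086914 m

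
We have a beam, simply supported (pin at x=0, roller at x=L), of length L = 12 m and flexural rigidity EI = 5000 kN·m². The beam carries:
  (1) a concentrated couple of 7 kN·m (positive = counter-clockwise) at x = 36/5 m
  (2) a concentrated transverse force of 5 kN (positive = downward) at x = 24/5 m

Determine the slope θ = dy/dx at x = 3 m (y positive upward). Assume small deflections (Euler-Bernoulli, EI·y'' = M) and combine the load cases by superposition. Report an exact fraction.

θ(3) = -7447/1000000 rad

Load 1 — applied couple M₀=7 kN·m at a=36/5 m (b=L-a=24/5):
  θ_1 = (M₀x²/(2L)+C₁)/EI  [x≤a] with C₁=M₀(3b²-L²)/(6L)=-182/25 = (7·3²/(2·12)+(-182/25))/5000 = -931/1000000 rad
Load 2 — point force P=5 kN at a=24/5 m (b=L-a=36/5):
  θ_2 = -Pb(L²-b²-3x²)/(6LEI)  [x≤a] = -5·(36/5)·(12²-(36/5)²-3·3²)/(6·12·5000) = -1629/250000 rad
Superposition: θ = Σ θ_i = -7447/1000000 rad ≈ -0.007447 rad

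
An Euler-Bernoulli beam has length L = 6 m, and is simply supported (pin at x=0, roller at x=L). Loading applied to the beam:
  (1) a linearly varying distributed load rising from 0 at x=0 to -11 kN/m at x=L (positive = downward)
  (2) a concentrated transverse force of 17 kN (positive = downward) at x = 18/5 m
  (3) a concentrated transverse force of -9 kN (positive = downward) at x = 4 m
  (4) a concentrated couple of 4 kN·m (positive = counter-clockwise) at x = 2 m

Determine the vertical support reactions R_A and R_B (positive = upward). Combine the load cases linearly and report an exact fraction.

R_A = -98/15 kN, R_B = -277/15 kN

Load 1 — triangular load w₀=-11 kN/m (0→w₀ over full span):
  R_A = w₀L/6 = (-11)·6/6 = -11 kN
  R_B = w₀L/3 = (-11)·6/3 = -22 kN
Load 2 — point force P=17 kN at a=18/5 m (b=L-a=12/5):
  R_A = Pb/L = 17·(12/5)/6 = 34/5 kN
  R_B = Pa/L = 17·(18/5)/6 = 51/5 kN
Load 3 — point force P=-9 kN at a=4 m (b=L-a=2):
  R_A = Pb/L = (-9)·2/6 = -3 kN
  R_B = Pa/L = (-9)·4/6 = -6 kN
Load 4 — applied couple M₀=4 kN·m at a=2 m (b=L-a=4):
  R_A = M₀/L = 4/6 = 2/3 kN
  R_B = -M₀/L = -4/6 = -2/3 kN
Superposition: R_A = -98/15 kN, R_B = -277/15 kN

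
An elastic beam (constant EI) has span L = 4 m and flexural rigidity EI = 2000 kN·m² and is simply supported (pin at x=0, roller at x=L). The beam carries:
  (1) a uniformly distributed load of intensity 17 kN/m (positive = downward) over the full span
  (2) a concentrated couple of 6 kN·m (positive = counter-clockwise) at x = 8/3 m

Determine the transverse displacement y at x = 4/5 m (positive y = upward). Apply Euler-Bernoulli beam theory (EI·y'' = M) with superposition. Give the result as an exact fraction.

y(4/5) = -1393/78125 m

Load 1 — uniform load w=17 kN/m over full span:
  y_1 = -wx(L³-2Lx²+x³)/(24EI) = -17·(4/5)·(4³-2·4·(4/5)²+(4/5)³)/(24·2000) = -3944/234375 m
Load 2 — applied couple M₀=6 kN·m at a=8/3 m (b=L-a=4/3):
  y_2 = (M₀x³/(6L)+C₁x)/EI  [x≤a] with C₁=M₀(3b²-L²)/(6L)=-8/3 = (6·(4/5)³/(6·4)+(-8/3)·(4/5))/2000 = -47/46875 m
Superposition: y = Σ y_i = -1393/78125 m ≈ -0.017830 m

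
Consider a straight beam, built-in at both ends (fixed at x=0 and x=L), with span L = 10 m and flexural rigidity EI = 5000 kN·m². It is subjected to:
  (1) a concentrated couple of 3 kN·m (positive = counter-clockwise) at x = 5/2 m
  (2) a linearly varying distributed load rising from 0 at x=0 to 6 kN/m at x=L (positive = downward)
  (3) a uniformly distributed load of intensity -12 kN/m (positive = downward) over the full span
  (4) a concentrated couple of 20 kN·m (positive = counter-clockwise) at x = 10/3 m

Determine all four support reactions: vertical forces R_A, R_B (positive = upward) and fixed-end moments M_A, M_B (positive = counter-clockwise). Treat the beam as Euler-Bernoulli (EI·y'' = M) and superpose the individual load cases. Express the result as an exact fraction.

R_A = -11519/240 kN, M_A = -1289/16 kN·m, R_B = -10081/240 kN, M_B = 3725/48 kN·m

Load 1 — applied couple M₀=3 kN·m at a=5/2 m (b=L-a=15/2):
  R_A = 6M₀ab/L³ = 6·3·(5/2)·(15/2)/10³ = 27/80 kN
  M_A = M₀b(2a-b)/L² = 3·(15/2)·(2·(5/2)-(15/2))/10² = -9/16 kN·m
  R_B = -6M₀ab/L³ = -6·3·(5/2)·(15/2)/10³ = -27/80 kN
  M_B = M₀a(2b-a)/L² = 3·(5/2)·(2·(15/2)-(5/2))/10² = 15/16 kN·m
Load 2 — triangular load w₀=6 kN/m (0→w₀ over full span):
  R_A = 3w₀L/20 = 3·6·10/20 = 9 kN
  M_A = w₀L²/30 = 6·10²/30 = 20 kN·m
  R_B = 7w₀L/20 = 7·6·10/20 = 21 kN
  M_B = -w₀L²/20 = -6·10²/20 = -30 kN·m
Load 3 — uniform load w=-12 kN/m over full span:
  R_A = wL/2 = (-12)·10/2 = -60 kN
  M_A = wL²/12 = (-12)·10²/12 = -100 kN·m
  R_B = wL/2 = (-12)·10/2 = -60 kN
  M_B = -wL²/12 = -(-12)·10²/12 = 100 kN·m
Load 4 — applied couple M₀=20 kN·m at a=10/3 m (b=L-a=20/3):
  R_A = 6M₀ab/L³ = 6·20·(10/3)·(20/3)/10³ = 8/3 kN
  M_A = M₀b(2a-b)/L² = 20·(20/3)·(2·(10/3)-(20/3))/10² = 0 kN·m
  R_B = -6M₀ab/L³ = -6·20·(10/3)·(20/3)/10³ = -8/3 kN
  M_B = M₀a(2b-a)/L² = 20·(10/3)·(2·(20/3)-(10/3))/10² = 20/3 kN·m
Superposition: R_A = -11519/240 kN, M_A = -1289/16 kN·m, R_B = -10081/240 kN, M_B = 3725/48 kN·m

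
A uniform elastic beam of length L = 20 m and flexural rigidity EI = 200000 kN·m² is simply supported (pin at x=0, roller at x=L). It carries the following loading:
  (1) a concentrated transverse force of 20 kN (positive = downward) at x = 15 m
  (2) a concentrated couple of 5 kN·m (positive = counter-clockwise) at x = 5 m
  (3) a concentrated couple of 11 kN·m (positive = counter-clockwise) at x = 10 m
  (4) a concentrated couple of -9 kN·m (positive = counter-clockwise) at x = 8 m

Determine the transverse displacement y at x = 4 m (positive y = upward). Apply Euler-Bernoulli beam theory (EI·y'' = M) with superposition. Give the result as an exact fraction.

y(4) = -35801/6000000 m

Load 1 — point force P=20 kN at a=15 m (b=L-a=5):
  y_1 = -Pbx(L²-b²-x²)/(6LEI)  [x≤a] = -20·5·4·(20²-5²-4²)/(6·20·200000) = -359/60000 m
Load 2 — applied couple M₀=5 kN·m at a=5 m (b=L-a=15):
  y_2 = (M₀x³/(6L)+C₁x)/EI  [x≤a] with C₁=M₀(3b²-L²)/(6L)=275/24 = (5·4³/(6·20)+(275/24)·4)/200000 = 97/400000 m
Load 3 — applied couple M₀=11 kN·m at a=10 m (b=L-a=10):
  y_3 = (M₀x³/(6L)+C₁x)/EI  [x≤a] with C₁=M₀(3b²-L²)/(6L)=-55/6 = (11·4³/(6·20)+(-55/6)·4)/200000 = -77/500000 m
Load 4 — applied couple M₀=-9 kN·m at a=8 m (b=L-a=12):
  y_4 = (M₀x³/(6L)+C₁x)/EI  [x≤a] with C₁=M₀(3b²-L²)/(6L)=-12/5 = ((-9)·4³/(6·20)+(-12/5)·4)/200000 = -9/125000 m
Superposition: y = Σ y_i = -35801/6000000 m ≈ -0.005967 m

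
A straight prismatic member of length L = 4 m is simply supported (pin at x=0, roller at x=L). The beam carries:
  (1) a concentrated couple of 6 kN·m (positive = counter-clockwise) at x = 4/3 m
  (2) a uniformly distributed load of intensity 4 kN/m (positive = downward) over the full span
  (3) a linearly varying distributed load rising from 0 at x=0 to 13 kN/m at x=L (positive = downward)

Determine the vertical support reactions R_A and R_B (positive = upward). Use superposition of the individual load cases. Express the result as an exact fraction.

R_A = 109/6 kN, R_B = 143/6 kN

Load 1 — applied couple M₀=6 kN·m at a=4/3 m (b=L-a=8/3):
  R_A = M₀/L = 6/4 = 3/2 kN
  R_B = -M₀/L = -6/4 = -3/2 kN
Load 2 — uniform load w=4 kN/m over full span:
  R_A = wL/2 = 4·4/2 = 8 kN
  R_B = wL/2 = 4·4/2 = 8 kN
Load 3 — triangular load w₀=13 kN/m (0→w₀ over full span):
  R_A = w₀L/6 = 13·4/6 = 26/3 kN
  R_B = w₀L/3 = 13·4/3 = 52/3 kN
Superposition: R_A = 109/6 kN, R_B = 143/6 kN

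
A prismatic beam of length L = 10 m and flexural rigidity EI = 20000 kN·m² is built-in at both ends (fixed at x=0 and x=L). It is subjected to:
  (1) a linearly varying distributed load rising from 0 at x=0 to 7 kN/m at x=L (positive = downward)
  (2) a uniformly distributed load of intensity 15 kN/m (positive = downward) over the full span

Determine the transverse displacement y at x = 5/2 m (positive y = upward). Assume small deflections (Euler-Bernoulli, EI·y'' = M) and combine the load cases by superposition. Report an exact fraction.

Load 1 — triangular load w₀=7 kN/m (0→w₀ over full span):
  y_1 = -w₀x²(L-x)²(x+2L)/(120LEI) = -7·(5/2)²·(10-(5/2))²·((5/2)+2·10)/(120·10·20000) = -189/81920 m
Load 2 — uniform load w=15 kN/m over full span:
  y_2 = -wx²(L-x)²/(24EI) = -15·(5/2)²·(10-(5/2))²/(24·20000) = -45/4096 m
Superposition: y = Σ y_i = -1089/81920 m ≈ -0.013293 m

y(5/2) = -1089/81920 m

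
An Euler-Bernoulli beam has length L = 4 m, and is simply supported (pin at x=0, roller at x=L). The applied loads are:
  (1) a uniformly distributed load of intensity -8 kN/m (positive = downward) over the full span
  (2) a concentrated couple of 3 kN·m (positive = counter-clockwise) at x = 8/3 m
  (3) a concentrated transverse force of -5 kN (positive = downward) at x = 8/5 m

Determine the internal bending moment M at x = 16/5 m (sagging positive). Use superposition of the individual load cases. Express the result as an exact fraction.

M(16/5) = -311/25 kN·m

Load 1 — uniform load w=-8 kN/m over full span:
  M_1 = wx(L-x)/2 = (-8)·(16/5)·(4-(16/5))/2 = -256/25 kN·m
Load 2 — applied couple M₀=3 kN·m at a=8/3 m (b=L-a=4/3):
  M_2 = M₀x/L - M₀  [x>a] = 3·(16/5)/4 - 3 = -3/5 kN·m
Load 3 — point force P=-5 kN at a=8/5 m (b=L-a=12/5):
  M_3 = Pa(L-x)/L  [x>a] = (-5)·(8/5)·(4-(16/5))/4 = -8/5 kN·m
Superposition: M = Σ M_i = -311/25 kN·m ≈ -12.440000 kN·m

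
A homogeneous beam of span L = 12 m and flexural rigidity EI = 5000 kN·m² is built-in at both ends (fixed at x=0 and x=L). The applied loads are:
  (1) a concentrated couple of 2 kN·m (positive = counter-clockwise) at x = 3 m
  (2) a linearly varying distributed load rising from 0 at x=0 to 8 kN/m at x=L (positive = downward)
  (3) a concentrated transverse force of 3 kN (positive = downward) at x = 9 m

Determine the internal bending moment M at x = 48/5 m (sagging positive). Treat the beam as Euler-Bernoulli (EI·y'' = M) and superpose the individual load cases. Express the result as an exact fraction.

Load 1 — applied couple M₀=2 kN·m at a=3 m (b=L-a=9):
  M_1 = R_Ax - M_A - M₀  [x>a] with R_A=3/16, M_A=-3/8 = (3/16)·(48/5) - (-3/8) - 2 = 7/40 kN·m
Load 2 — triangular load w₀=8 kN/m (0→w₀ over full span):
  M_2 = 3w₀Lx/20 - w₀L²/30 - w₀x³/(6L) = 3·8·12·(48/5)/20 - 8·12²/30 - 8·(48/5)³/(6·12) = 192/125 kN·m
Load 3 — point force P=3 kN at a=9 m (b=L-a=3):
  M_3 = Pa²(a+3b)(L-x)/L³ - Pa²b/L²  [x>a] = 3·9²·(9+3·3)·(12-(48/5))/12³ - 3·9²·3/12² = 81/80 kN·m
Superposition: M = Σ M_i = 5447/2000 kN·m ≈ 2.723500 kN·m

M(48/5) = 5447/2000 kN·m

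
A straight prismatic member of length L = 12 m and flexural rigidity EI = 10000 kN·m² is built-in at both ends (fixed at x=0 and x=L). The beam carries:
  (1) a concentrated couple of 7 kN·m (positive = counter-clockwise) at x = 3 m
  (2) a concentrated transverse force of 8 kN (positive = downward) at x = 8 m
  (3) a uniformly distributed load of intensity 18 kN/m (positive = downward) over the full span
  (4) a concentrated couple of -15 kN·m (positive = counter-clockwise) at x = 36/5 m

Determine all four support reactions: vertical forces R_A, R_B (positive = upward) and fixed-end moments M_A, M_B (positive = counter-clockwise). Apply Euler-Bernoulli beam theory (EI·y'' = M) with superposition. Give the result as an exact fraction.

R_A = 470579/4320 kN, M_A = 156239/720 kN·m, R_B = 497101/4320 kN, M_B = -165481/720 kN·m

Load 1 — applied couple M₀=7 kN·m at a=3 m (b=L-a=9):
  R_A = 6M₀ab/L³ = 6·7·3·9/12³ = 21/32 kN
  M_A = M₀b(2a-b)/L² = 7·9·(2·3-9)/12² = -21/16 kN·m
  R_B = -6M₀ab/L³ = -6·7·3·9/12³ = -21/32 kN
  M_B = M₀a(2b-a)/L² = 7·3·(2·9-3)/12² = 35/16 kN·m
Load 2 — point force P=8 kN at a=8 m (b=L-a=4):
  R_A = Pb²(3a+b)/L³ = 8·4²·(3·8+4)/12³ = 56/27 kN
  M_A = Pab²/L² = 8·8·4²/12² = 64/9 kN·m
  R_B = Pa²(a+3b)/L³ = 8·8²·(8+3·4)/12³ = 160/27 kN
  M_B = -Pa²b/L² = -8·8²·4/12² = -128/9 kN·m
Load 3 — uniform load w=18 kN/m over full span:
  R_A = wL/2 = 18·12/2 = 108 kN
  M_A = wL²/12 = 18·12²/12 = 216 kN·m
  R_B = wL/2 = 18·12/2 = 108 kN
  M_B = -wL²/12 = -18·12²/12 = -216 kN·m
Load 4 — applied couple M₀=-15 kN·m at a=36/5 m (b=L-a=24/5):
  R_A = 6M₀ab/L³ = 6·(-15)·(36/5)·(24/5)/12³ = -9/5 kN
  M_A = M₀b(2a-b)/L² = (-15)·(24/5)·(2·(36/5)-(24/5))/12² = -24/5 kN·m
  R_B = -6M₀ab/L³ = -6·(-15)·(36/5)·(24/5)/12³ = 9/5 kN
  M_B = M₀a(2b-a)/L² = (-15)·(36/5)·(2·(24/5)-(36/5))/12² = -9/5 kN·m
Superposition: R_A = 470579/4320 kN, M_A = 156239/720 kN·m, R_B = 497101/4320 kN, M_B = -165481/720 kN·m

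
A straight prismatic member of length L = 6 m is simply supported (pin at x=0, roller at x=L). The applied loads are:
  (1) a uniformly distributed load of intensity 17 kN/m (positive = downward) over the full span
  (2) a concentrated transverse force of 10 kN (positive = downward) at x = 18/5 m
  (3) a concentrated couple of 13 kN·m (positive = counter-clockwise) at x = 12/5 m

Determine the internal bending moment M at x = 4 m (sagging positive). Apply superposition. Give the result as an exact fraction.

M(4) = 227/3 kN·m

Load 1 — uniform load w=17 kN/m over full span:
  M_1 = wx(L-x)/2 = 17·4·(6-4)/2 = 68 kN·m
Load 2 — point force P=10 kN at a=18/5 m (b=L-a=12/5):
  M_2 = Pa(L-x)/L  [x>a] = 10·(18/5)·(6-4)/6 = 12 kN·m
Load 3 — applied couple M₀=13 kN·m at a=12/5 m (b=L-a=18/5):
  M_3 = M₀x/L - M₀  [x>a] = 13·4/6 - 13 = -13/3 kN·m
Superposition: M = Σ M_i = 227/3 kN·m ≈ 75.666667 kN·m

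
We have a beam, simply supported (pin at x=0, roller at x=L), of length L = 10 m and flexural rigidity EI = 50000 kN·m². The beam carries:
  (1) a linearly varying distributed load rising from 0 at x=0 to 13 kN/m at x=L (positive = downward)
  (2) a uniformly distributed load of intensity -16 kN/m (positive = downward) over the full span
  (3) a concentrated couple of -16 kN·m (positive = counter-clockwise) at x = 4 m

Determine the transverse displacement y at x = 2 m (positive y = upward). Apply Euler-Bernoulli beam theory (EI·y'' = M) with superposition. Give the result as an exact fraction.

Load 1 — triangular load w₀=13 kN/m (0→w₀ over full span):
  y_1 = -w₀x(7L⁴-10L²x²+3x⁴)/(360LEI) = -13·2·(7·10⁴-10·10²·2²+3·2⁴)/(360·10·50000) = -2236/234375 m
Load 2 — uniform load w=-16 kN/m over full span:
  y_2 = -wx(L³-2Lx²+x³)/(24EI) = -(-16)·2·(10³-2·10·2²+2³)/(24·50000) = 232/9375 m
Load 3 — applied couple M₀=-16 kN·m at a=4 m (b=L-a=6):
  y_3 = (M₀x³/(6L)+C₁x)/EI  [x≤a] with C₁=M₀(3b²-L²)/(6L)=-32/15 = ((-16)·2³/(6·10)+(-32/15)·2)/50000 = -2/15625 m
Superposition: y = Σ y_i = 1178/78125 m ≈ 0.015078 m

y(2) = 1178/78125 m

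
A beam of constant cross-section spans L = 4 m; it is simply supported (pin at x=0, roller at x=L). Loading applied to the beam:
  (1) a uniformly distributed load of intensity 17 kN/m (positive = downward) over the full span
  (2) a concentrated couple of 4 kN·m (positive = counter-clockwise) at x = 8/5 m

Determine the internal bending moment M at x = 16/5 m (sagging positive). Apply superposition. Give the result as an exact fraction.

Load 1 — uniform load w=17 kN/m over full span:
  M_1 = wx(L-x)/2 = 17·(16/5)·(4-(16/5))/2 = 544/25 kN·m
Load 2 — applied couple M₀=4 kN·m at a=8/5 m (b=L-a=12/5):
  M_2 = M₀x/L - M₀  [x>a] = 4·(16/5)/4 - 4 = -4/5 kN·m
Superposition: M = Σ M_i = 524/25 kN·m ≈ 20.960000 kN·m

M(16/5) = 524/25 kN·m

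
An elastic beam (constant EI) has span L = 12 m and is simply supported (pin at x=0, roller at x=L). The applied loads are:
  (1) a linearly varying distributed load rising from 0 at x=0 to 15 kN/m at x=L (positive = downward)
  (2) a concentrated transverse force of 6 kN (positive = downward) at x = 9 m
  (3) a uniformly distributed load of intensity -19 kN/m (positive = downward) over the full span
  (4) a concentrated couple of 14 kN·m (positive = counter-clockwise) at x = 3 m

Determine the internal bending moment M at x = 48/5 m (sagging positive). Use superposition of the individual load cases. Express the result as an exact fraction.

Load 1 — triangular load w₀=15 kN/m (0→w₀ over full span):
  M_1 = w₀Lx/6 - w₀x³/(6L) = 15·12·(48/5)/6 - 15·(48/5)³/(6·12) = 2592/25 kN·m
Load 2 — point force P=6 kN at a=9 m (b=L-a=3):
  M_2 = Pa(L-x)/L  [x>a] = 6·9·(12-(48/5))/12 = 54/5 kN·m
Load 3 — uniform load w=-19 kN/m over full span:
  M_3 = wx(L-x)/2 = (-19)·(48/5)·(12-(48/5))/2 = -5472/25 kN·m
Load 4 — applied couple M₀=14 kN·m at a=3 m (b=L-a=9):
  M_4 = M₀x/L - M₀  [x>a] = 14·(48/5)/12 - 14 = -14/5 kN·m
Superposition: M = Σ M_i = -536/5 kN·m ≈ -107.200000 kN·m

M(48/5) = -536/5 kN·m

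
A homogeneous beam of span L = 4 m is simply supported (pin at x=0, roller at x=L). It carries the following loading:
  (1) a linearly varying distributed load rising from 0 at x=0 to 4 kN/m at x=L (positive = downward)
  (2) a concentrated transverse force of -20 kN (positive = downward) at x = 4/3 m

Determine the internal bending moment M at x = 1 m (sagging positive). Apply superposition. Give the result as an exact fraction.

M(1) = -65/6 kN·m

Load 1 — triangular load w₀=4 kN/m (0→w₀ over full span):
  M_1 = w₀Lx/6 - w₀x³/(6L) = 4·4·1/6 - 4·1³/(6·4) = 5/2 kN·m
Load 2 — point force P=-20 kN at a=4/3 m (b=L-a=8/3):
  M_2 = Pbx/L  [x≤a] = (-20)·(8/3)·1/4 = -40/3 kN·m
Superposition: M = Σ M_i = -65/6 kN·m ≈ -10.833333 kN·m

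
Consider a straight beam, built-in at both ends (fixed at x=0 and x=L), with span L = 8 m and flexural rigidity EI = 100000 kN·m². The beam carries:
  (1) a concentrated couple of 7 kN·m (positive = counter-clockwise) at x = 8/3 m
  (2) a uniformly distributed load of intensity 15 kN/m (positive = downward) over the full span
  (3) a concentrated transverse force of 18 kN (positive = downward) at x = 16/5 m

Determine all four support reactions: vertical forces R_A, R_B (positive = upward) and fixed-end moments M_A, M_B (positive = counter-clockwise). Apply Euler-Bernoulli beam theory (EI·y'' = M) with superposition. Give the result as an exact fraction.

Load 1 — applied couple M₀=7 kN·m at a=8/3 m (b=L-a=16/3):
  R_A = 6M₀ab/L³ = 6·7·(8/3)·(16/3)/8³ = 7/6 kN
  M_A = M₀b(2a-b)/L² = 7·(16/3)·(2·(8/3)-(16/3))/8² = 0 kN·m
  R_B = -6M₀ab/L³ = -6·7·(8/3)·(16/3)/8³ = -7/6 kN
  M_B = M₀a(2b-a)/L² = 7·(8/3)·(2·(16/3)-(8/3))/8² = 7/3 kN·m
Load 2 — uniform load w=15 kN/m over full span:
  R_A = wL/2 = 15·8/2 = 60 kN
  M_A = wL²/12 = 15·8²/12 = 80 kN·m
  R_B = wL/2 = 15·8/2 = 60 kN
  M_B = -wL²/12 = -15·8²/12 = -80 kN·m
Load 3 — point force P=18 kN at a=16/5 m (b=L-a=24/5):
  R_A = Pb²(3a+b)/L³ = 18·(24/5)²·(3·(16/5)+(24/5))/8³ = 1458/125 kN
  M_A = Pab²/L² = 18·(16/5)·(24/5)²/8² = 2592/125 kN·m
  R_B = Pa²(a+3b)/L³ = 18·(16/5)²·((16/5)+3·(24/5))/8³ = 792/125 kN
  M_B = -Pa²b/L² = -18·(16/5)²·(24/5)/8² = -1728/125 kN·m
Superposition: R_A = 54623/750 kN, M_A = 12592/125 kN·m, R_B = 48877/750 kN, M_B = -34309/375 kN·m

R_A = 54623/750 kN, M_A = 12592/125 kN·m, R_B = 48877/750 kN, M_B = -34309/375 kN·m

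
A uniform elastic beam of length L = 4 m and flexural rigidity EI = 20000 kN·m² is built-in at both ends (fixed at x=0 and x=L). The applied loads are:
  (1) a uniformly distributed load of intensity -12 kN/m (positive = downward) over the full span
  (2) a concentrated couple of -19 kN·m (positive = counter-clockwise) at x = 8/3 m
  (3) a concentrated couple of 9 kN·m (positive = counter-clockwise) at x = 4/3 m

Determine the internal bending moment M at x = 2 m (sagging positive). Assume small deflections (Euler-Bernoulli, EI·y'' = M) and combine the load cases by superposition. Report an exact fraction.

M(2) = -52/3 kN·m

Load 1 — uniform load w=-12 kN/m over full span:
  M_1 = wLx/2 - wL²/12 - wx²/2 = (-12)·4·2/2 - (-12)·4²/12 - (-12)·2²/2 = -8 kN·m
Load 2 — applied couple M₀=-19 kN·m at a=8/3 m (b=L-a=4/3):
  M_2 = R_Ax - M_A  [x≤a] with R_A=-19/3, M_A=-19/3 = (-19/3)·2 - (-19/3) = -19/3 kN·m
Load 3 — applied couple M₀=9 kN·m at a=4/3 m (b=L-a=8/3):
  M_3 = R_Ax - M_A - M₀  [x>a] with R_A=3, M_A=0 = 3·2 - 0 - 9 = -3 kN·m
Superposition: M = Σ M_i = -52/3 kN·m ≈ -17.333333 kN·m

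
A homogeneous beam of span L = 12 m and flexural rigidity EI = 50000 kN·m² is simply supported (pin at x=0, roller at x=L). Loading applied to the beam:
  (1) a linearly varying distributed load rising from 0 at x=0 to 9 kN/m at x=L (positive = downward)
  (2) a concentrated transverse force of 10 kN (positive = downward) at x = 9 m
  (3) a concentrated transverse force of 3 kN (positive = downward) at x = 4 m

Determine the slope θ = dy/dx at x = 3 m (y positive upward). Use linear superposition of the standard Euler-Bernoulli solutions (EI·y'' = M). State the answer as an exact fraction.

θ(3) = -137567/24000000 rad

Load 1 — triangular load w₀=9 kN/m (0→w₀ over full span):
  θ_1 = -w₀(7L⁴-30L²x²+15x⁴)/(360LEI) = -9·(7·12⁴-30·12²·3²+15·3⁴)/(360·12·50000) = -35829/8000000 rad
Load 2 — point force P=10 kN at a=9 m (b=L-a=3):
  θ_2 = -Pb(L²-b²-3x²)/(6LEI)  [x≤a] = -10·3·(12²-3²-3·3²)/(6·12·50000) = -9/10000 rad
Load 3 — point force P=3 kN at a=4 m (b=L-a=8):
  θ_3 = -Pb(L²-b²-3x²)/(6LEI)  [x≤a] = -3·8·(12²-8²-3·3²)/(6·12·50000) = -53/150000 rad
Superposition: θ = Σ θ_i = -137567/24000000 rad ≈ -0.005732 rad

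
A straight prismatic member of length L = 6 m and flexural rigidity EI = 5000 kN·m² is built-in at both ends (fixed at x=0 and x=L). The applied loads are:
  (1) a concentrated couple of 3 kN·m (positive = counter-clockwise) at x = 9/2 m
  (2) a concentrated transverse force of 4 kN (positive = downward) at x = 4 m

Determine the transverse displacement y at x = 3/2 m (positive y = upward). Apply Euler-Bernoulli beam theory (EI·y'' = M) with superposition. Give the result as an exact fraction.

Load 1 — applied couple M₀=3 kN·m at a=9/2 m (b=L-a=3/2):
  y_1 = (R_Ax³/6 - M_Ax²/2)/EI  [x≤a] with R_A=9/16, M_A=15/16 = ((9/16)·(3/2)³/6 - (15/16)·(3/2)²/2)/5000 = -189/1280000 m
Load 2 — point force P=4 kN at a=4 m (b=L-a=2):
  y_2 = -Pb²x²(3aL-(3a+b)x)/(6L³EI)  [x≤a] = -4·2²·(3/2)²·(3·4·6-(3·4+2)·(3/2))/(6·6³·5000) = -17/60000 m
Superposition: y = Σ y_i = -331/768000 m ≈ -0.000431 m

y(3/2) = -331/768000 m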